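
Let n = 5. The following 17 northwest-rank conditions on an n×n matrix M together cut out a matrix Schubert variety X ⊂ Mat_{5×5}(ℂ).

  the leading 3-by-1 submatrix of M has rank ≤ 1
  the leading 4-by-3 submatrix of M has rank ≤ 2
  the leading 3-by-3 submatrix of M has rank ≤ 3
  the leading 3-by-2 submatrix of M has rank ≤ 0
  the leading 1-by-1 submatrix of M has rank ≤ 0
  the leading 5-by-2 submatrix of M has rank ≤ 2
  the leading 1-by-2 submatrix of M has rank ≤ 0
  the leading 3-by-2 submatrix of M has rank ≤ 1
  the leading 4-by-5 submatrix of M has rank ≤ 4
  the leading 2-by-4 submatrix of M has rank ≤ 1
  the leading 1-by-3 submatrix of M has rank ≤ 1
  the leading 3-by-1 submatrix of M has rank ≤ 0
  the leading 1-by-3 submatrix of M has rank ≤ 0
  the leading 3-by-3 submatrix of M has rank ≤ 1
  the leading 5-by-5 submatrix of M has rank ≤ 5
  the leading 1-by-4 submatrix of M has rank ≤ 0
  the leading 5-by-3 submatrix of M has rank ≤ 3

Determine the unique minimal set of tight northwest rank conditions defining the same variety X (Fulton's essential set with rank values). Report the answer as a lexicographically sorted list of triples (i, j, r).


Computing R[i][j] = min implied NW-rank bound (n=5, 17 conditions):

  0  0  0  0  1
  0  0  1  1  2
  0  0  1  2  3
  1  1  2  3  4
  1  2  3  4  5

so w = (5, 3, 4, 1, 2).

ℓ(w)=8; the 2 essential cells (i,j,r):

[(1, 4, 0), (3, 2, 0)]


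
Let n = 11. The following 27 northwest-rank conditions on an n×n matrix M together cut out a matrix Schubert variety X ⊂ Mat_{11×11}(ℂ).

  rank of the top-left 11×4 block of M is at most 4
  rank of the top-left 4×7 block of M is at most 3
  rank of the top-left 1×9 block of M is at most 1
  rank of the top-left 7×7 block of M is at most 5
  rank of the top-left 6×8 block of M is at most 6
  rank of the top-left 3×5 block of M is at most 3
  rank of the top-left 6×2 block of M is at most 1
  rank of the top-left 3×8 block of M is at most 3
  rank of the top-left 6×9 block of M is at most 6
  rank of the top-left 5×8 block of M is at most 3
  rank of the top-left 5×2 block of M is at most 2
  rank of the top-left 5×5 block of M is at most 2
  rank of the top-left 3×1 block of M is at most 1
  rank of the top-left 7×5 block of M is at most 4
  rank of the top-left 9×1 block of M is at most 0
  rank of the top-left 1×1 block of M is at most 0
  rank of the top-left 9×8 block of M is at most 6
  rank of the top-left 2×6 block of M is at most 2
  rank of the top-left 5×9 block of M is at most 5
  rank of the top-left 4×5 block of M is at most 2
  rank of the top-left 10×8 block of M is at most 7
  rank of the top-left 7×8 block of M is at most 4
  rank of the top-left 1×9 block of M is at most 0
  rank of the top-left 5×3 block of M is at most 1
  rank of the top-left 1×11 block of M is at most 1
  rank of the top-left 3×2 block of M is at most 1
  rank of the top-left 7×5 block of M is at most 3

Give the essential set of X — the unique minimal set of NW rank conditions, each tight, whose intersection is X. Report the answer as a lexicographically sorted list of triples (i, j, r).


The tightest implied rank at each (i,j), from the 27 conditions:

  i=1: 0 | 0 | 0 | 0 | 0 | 0 | 0 | 0 | 0 | 1 | 1
  i=2: 0 | 1 | 1 | 1 | 1 | 1 | 1 | 1 | 1 | 2 | 2
  i=3: 0 | 1 | 1 | 2 | 2 | 2 | 2 | 2 | 2 | 3 | 3
  i=4: 0 | 1 | 1 | 2 | 2 | 3 | 3 | 3 | 3 | 4 | 4
  i=5: 0 | 1 | 1 | 2 | 2 | 3 | 3 | 3 | 4 | 5 | 5
  i=6: 0 | 1 | 2 | 3 | 3 | 4 | 4 | 4 | 5 | 6 | 6
  i=7: 0 | 1 | 2 | 3 | 3 | 4 | 4 | 4 | 5 | 6 | 7
  i=8: 0 | 1 | 2 | 3 | 4 | 5 | 5 | 5 | 6 | 7 | 8
  i=9: 0 | 1 | 2 | 3 | 4 | 5 | 6 | 6 | 7 | 8 | 9
  i=10: 1 | 2 | 3 | 4 | 5 | 6 | 7 | 7 | 8 | 9 | 10
  i=11: 1 | 2 | 3 | 4 | 5 | 6 | 7 | 8 | 9 | 10 | 11

reading off 1-entries of Δ²R: w = (10, 2, 4, 6, 9, 3, 11, 5, 7, 1, 8).

Fulton essential set (7 of the 27 Rothe cells):

[(1, 9, 0), (5, 3, 1), (5, 5, 2), (5, 8, 3), (7, 5, 3), (7, 8, 4), (9, 1, 0)]


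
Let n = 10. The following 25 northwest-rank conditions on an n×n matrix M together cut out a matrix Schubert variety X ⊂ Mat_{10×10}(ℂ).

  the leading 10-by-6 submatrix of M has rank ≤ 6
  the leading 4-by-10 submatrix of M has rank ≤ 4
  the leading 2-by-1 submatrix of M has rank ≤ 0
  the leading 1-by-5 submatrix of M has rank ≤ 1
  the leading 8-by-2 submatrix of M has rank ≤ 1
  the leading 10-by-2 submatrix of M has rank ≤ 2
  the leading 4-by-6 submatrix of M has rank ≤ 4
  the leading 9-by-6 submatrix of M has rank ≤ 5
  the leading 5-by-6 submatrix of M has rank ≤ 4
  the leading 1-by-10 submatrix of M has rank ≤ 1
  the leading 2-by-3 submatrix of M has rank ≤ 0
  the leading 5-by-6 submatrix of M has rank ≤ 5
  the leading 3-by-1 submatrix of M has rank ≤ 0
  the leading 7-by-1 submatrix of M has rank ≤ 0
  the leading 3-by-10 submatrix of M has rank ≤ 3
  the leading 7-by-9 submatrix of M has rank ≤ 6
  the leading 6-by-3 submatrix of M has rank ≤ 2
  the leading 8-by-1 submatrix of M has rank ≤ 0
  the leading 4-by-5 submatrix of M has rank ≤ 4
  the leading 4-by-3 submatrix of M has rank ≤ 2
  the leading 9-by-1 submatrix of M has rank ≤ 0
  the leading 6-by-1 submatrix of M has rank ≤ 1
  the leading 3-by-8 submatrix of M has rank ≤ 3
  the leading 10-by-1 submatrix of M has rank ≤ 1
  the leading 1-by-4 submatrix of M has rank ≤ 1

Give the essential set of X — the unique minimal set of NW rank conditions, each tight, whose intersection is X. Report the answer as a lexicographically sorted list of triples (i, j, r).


Recovering R(i,j) via the rank-extension bound from the 25 conditions:

  R[1]: 0  0  0  1  1  1  1  1  1  1
  R[2]: 0  0  0  1  2  2  2  2  2  2
  R[3]: 0  1  1  2  3  3  3  3  3  3
  R[4]: 0  1  2  3  4  4  4  4  4  4
  R[5]: 0  1  2  3  4  4  5  5  5  5
  R[6]: 0  1  2  3  4  5  6  6  6  6
  R[7]: 0  1  2  3  4  5  6  6  6  7
  R[8]: 0  1  2  3  4  5  6  7  7  8
  R[9]: 0  1  2  3  4  5  6  7  8  9
  R[10]: 1  2  3  4  5  6  7  8  9  10

second differences of R give the permutation w = (4, 5, 2, 3, 7, 6, 10, 8, 9, 1).

4 SE-corners of the 16-cell Rothe diagram give Ess(w):

[(2, 3, 0), (5, 6, 4), (7, 9, 6), (9, 1, 0)]


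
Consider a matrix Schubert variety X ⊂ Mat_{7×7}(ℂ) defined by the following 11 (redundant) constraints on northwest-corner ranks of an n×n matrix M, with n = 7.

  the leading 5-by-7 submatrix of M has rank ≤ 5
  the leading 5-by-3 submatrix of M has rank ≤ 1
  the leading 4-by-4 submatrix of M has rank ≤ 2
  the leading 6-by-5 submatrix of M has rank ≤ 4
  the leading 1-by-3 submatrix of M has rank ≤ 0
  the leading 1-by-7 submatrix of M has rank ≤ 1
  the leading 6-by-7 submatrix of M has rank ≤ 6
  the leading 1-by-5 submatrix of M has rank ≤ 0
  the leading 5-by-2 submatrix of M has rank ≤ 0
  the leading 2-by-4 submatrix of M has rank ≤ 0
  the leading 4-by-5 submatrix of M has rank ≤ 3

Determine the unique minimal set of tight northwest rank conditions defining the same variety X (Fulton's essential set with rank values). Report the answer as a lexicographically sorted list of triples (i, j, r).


Reconstructing r_w from the 11 given conditions:

  0 | 0 | 0 | 0 | 0 | 1 | 1
  0 | 0 | 0 | 0 | 1 | 2 | 2
  0 | 0 | 1 | 1 | 2 | 3 | 3
  0 | 0 | 1 | 2 | 3 | 4 | 4
  0 | 0 | 1 | 2 | 3 | 4 | 5
  1 | 1 | 2 | 3 | 4 | 5 | 6
  1 | 2 | 3 | 4 | 5 | 6 | 7

so w = (6, 5, 3, 4, 7, 1, 2).

ℓ(w)=15; the 3 essential cells (i,j,r):

[(1, 5, 0), (2, 4, 0), (5, 2, 0)]


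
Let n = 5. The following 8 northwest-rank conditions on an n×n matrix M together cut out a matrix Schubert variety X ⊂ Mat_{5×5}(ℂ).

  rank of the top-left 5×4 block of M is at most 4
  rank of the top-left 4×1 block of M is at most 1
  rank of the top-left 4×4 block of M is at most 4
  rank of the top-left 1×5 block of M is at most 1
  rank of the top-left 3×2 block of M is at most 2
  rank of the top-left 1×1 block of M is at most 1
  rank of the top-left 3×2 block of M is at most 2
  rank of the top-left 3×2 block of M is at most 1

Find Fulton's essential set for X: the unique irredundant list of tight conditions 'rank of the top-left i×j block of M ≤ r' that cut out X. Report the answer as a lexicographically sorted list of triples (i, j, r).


Reconstructing r_w from the 8 given conditions:

  R[1]: 1  1  1  1  1
  R[2]: 1  1  2  2  2
  R[3]: 1  1  2  3  3
  R[4]: 1  2  3  4  4
  R[5]: 1  2  3  4  5

hence w(1..5) = (1, 3, 4, 2, 5).

D(w) has 2 cells with 1 SE-corner; essential set:

[(3, 2, 1)]


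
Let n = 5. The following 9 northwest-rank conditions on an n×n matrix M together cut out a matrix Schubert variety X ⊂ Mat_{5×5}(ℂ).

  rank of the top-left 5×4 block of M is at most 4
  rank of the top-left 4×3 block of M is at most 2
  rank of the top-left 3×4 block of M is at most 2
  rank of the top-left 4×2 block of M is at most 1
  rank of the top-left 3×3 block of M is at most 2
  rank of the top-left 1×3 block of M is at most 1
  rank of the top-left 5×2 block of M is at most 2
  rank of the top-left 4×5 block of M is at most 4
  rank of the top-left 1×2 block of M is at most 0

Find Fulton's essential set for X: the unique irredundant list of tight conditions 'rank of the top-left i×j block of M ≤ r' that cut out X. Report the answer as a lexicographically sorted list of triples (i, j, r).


Reconstructing r_w from the 9 given conditions:

  R[1]: 0 0 1 1 1
  R[2]: 1 1 2 2 2
  R[3]: 1 1 2 2 3
  R[4]: 1 1 2 3 4
  R[5]: 1 2 3 4 5

second differences of R give the permutation w = (3, 1, 5, 4, 2).

3 SE-corners of the 5-cell Rothe diagram give Ess(w):

[(1, 2, 0), (3, 4, 2), (4, 2, 1)]


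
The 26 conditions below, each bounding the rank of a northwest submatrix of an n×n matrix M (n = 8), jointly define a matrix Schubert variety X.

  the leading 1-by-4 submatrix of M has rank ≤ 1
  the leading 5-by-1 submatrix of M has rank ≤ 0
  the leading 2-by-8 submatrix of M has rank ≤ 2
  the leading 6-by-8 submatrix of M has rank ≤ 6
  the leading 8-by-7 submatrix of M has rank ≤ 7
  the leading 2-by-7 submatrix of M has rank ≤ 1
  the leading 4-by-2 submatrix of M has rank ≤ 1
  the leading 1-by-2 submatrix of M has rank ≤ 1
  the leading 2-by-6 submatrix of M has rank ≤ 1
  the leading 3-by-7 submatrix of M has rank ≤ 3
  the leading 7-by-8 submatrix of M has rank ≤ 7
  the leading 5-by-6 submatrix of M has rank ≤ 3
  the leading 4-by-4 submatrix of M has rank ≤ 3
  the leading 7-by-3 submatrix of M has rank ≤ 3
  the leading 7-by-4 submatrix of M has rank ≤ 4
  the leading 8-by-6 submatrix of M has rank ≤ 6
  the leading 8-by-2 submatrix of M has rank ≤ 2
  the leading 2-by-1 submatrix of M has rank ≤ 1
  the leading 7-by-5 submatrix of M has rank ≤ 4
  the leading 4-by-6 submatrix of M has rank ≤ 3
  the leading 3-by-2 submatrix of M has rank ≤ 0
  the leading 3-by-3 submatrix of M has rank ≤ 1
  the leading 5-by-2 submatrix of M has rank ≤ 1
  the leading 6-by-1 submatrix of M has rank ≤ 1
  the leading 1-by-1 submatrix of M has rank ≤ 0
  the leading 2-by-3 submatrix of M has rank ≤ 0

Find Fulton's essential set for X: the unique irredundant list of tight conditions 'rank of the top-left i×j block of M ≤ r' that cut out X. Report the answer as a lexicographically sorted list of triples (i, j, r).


Recovering R(i,j) via the rank-extension bound from the 26 conditions:

  R[1]: 0, 0, 0, 1, 1, 1, 1, 1
  R[2]: 0, 0, 0, 1, 1, 1, 1, 2
  R[3]: 0, 0, 1, 2, 2, 2, 2, 3
  R[4]: 0, 1, 2, 3, 3, 3, 3, 4
  R[5]: 0, 1, 2, 3, 3, 3, 4, 5
  R[6]: 1, 2, 3, 4, 4, 4, 5, 6
  R[7]: 1, 2, 3, 4, 4, 5, 6, 7
  R[8]: 1, 2, 3, 4, 5, 6, 7, 8

second differences of R give the permutation w = (4, 8, 3, 2, 7, 1, 6, 5).

|D(w)|=16, |Ess(w)|=6:

[(2, 3, 0), (2, 7, 1), (3, 2, 0), (5, 1, 0), (5, 6, 3), (7, 5, 4)]


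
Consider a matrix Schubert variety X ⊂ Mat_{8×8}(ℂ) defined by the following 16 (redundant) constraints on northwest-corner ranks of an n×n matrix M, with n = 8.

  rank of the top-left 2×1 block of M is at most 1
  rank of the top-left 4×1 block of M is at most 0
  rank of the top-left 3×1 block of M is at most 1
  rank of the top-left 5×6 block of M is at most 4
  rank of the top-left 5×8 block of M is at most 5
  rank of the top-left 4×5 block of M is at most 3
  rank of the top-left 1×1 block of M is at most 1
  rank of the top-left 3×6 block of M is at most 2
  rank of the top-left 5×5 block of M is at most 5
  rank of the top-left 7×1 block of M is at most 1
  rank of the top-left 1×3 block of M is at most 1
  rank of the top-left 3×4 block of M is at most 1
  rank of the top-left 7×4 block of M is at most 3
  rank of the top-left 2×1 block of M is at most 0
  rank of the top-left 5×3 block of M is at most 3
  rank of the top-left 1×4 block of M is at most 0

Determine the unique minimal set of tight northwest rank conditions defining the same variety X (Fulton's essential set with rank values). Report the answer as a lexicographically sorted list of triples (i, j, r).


Reconstructing r_w from the 16 given conditions:

  R[1]: 0, 0, 0, 0, 1, 1, 1, 1
  R[2]: 0, 1, 1, 1, 2, 2, 2, 2
  R[3]: 0, 1, 1, 1, 2, 2, 3, 3
  R[4]: 0, 1, 2, 2, 3, 3, 4, 4
  R[5]: 1, 2, 3, 3, 4, 4, 5, 5
  R[6]: 1, 2, 3, 3, 4, 5, 6, 6
  R[7]: 1, 2, 3, 3, 4, 5, 6, 7
  R[8]: 1, 2, 3, 4, 5, 6, 7, 8

giving w = (5, 2, 7, 3, 1, 6, 8, 4) via Δ²R.

D(w) has 12 cells with 5 SE-corners; essential set:

[(1, 4, 0), (3, 4, 1), (3, 6, 2), (4, 1, 0), (7, 4, 3)]


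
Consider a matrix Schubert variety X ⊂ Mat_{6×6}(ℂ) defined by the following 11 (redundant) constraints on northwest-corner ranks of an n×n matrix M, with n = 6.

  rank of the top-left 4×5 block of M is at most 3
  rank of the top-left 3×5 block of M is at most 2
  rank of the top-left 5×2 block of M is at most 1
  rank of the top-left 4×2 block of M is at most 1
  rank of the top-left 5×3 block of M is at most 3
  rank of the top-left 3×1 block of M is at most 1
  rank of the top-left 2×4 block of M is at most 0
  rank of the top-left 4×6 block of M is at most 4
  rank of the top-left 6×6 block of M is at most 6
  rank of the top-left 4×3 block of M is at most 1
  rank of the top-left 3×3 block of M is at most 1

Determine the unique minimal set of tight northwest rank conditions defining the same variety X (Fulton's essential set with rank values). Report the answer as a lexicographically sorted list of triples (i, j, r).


Reconstructing r_w from the 11 given conditions:

  row 1: 0 | 0 | 0 | 0 | 1 | 1
  row 2: 0 | 0 | 0 | 0 | 1 | 2
  row 3: 1 | 1 | 1 | 1 | 2 | 3
  row 4: 1 | 1 | 1 | 2 | 3 | 4
  row 5: 1 | 1 | 2 | 3 | 4 | 5
  row 6: 1 | 2 | 3 | 4 | 5 | 6

giving w = (5, 6, 1, 4, 3, 2) via Δ²R.

ℓ(w)=11; the 3 essential cells (i,j,r):

[(2, 4, 0), (4, 3, 1), (5, 2, 1)]


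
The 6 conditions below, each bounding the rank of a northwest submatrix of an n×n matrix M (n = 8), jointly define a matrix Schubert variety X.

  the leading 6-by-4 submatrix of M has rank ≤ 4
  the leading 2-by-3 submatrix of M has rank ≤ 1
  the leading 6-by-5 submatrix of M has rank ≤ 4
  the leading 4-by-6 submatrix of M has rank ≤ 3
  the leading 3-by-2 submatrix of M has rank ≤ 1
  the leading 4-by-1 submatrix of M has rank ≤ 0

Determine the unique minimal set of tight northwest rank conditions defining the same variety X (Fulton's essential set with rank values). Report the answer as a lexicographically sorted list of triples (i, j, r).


Recovering R(i,j) via the rank-extension bound from the 6 conditions:

  i=1: 0, 1, 1, 1, 1, 1, 1, 1
  i=2: 0, 1, 1, 2, 2, 2, 2, 2
  i=3: 0, 1, 2, 3, 3, 3, 3, 3
  i=4: 0, 1, 2, 3, 3, 3, 4, 4
  i=5: 1, 2, 3, 4, 4, 4, 5, 5
  i=6: 1, 2, 3, 4, 4, 5, 6, 6
  i=7: 1, 2, 3, 4, 5, 6, 7, 7
  i=8: 1, 2, 3, 4, 5, 6, 7, 8

hence w(1..8) = (2, 4, 3, 7, 1, 6, 5, 8).

ℓ(w)=8; the 4 essential cells (i,j,r):

[(2, 3, 1), (4, 1, 0), (4, 6, 3), (6, 5, 4)]


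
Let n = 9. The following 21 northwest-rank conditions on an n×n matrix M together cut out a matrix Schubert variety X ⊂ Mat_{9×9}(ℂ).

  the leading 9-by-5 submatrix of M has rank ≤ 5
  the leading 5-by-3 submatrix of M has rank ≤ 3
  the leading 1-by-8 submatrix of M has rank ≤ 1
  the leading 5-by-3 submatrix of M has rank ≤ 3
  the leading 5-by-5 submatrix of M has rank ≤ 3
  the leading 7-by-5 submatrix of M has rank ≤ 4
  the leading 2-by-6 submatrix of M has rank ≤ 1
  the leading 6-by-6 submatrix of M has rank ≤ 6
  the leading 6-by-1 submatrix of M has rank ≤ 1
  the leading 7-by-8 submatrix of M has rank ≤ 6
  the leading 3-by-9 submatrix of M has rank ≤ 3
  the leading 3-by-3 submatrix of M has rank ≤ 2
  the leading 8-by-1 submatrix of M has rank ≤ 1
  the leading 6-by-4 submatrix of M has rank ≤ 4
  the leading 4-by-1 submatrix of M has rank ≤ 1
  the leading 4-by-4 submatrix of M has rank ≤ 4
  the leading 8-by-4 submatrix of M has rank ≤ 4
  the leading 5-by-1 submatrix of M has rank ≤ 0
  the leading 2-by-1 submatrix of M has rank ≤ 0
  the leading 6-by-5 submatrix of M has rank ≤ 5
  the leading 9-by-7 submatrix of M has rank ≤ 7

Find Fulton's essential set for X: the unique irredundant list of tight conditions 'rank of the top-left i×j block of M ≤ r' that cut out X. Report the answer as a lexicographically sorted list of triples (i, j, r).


Computing R[i][j] = min implied NW-rank bound (n=9, 21 conditions):

  i=1: 0, 1, 1, 1, 1, 1, 1, 1, 1
  i=2: 0, 1, 1, 1, 1, 1, 2, 2, 2
  i=3: 0, 1, 2, 2, 2, 2, 3, 3, 3
  i=4: 0, 1, 2, 3, 3, 3, 4, 4, 4
  i=5: 0, 1, 2, 3, 3, 4, 5, 5, 5
  i=6: 1, 2, 3, 4, 4, 5, 6, 6, 6
  i=7: 1, 2, 3, 4, 4, 5, 6, 6, 7
  i=8: 1, 2, 3, 4, 5, 6, 7, 7, 8
  i=9: 1, 2, 3, 4, 5, 6, 7, 8, 9

reading off 1-entries of Δ²R: w = (2, 7, 3, 4, 6, 1, 9, 5, 8).

|D(w)|=12, |Ess(w)|=5:

[(2, 6, 1), (5, 1, 0), (5, 5, 3), (7, 5, 4), (7, 8, 6)]


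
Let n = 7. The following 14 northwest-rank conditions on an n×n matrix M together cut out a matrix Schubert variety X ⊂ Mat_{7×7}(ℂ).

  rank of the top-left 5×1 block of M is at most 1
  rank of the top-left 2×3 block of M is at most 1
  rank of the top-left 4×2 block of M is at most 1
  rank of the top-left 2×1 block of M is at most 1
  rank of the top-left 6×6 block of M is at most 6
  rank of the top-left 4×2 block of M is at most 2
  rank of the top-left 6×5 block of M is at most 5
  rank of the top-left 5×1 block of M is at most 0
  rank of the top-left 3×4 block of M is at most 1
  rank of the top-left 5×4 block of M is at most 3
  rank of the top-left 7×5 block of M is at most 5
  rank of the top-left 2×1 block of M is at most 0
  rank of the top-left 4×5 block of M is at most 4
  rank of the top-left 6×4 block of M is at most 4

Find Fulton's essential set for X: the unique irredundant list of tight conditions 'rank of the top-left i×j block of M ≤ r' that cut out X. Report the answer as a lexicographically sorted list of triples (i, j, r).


Propagating the 14 rank bounds to every northwest block:

  row 1: 0, 1, 1, 1, 1, 1, 1
  row 2: 0, 1, 1, 1, 2, 2, 2
  row 3: 0, 1, 1, 1, 2, 3, 3
  row 4: 0, 1, 2, 2, 3, 4, 4
  row 5: 0, 1, 2, 3, 4, 5, 5
  row 6: 1, 2, 3, 4, 5, 6, 6
  row 7: 1, 2, 3, 4, 5, 6, 7

giving w = (2, 5, 6, 3, 4, 1, 7) via Δ²R.

2 SE-corners of the 9-cell Rothe diagram give Ess(w):

[(3, 4, 1), (5, 1, 0)]


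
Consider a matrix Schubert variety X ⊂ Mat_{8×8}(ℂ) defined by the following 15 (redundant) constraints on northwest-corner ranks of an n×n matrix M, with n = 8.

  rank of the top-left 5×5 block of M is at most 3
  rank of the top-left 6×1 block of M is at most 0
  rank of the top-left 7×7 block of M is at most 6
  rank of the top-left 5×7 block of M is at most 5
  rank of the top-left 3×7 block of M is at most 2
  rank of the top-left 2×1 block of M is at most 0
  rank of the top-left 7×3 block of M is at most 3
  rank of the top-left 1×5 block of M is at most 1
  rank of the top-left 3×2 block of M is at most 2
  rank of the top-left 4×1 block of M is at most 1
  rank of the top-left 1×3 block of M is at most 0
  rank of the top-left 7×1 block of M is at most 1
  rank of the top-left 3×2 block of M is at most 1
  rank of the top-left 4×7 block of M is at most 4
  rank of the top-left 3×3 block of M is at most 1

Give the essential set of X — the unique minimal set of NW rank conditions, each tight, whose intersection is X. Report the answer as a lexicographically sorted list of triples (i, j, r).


Recovering R(i,j) via the rank-extension bound from the 15 conditions:

  i=1: 0  0  0  1  1  1  1  1
  i=2: 0  1  1  2  2  2  2  2
  i=3: 0  1  1  2  2  2  2  3
  i=4: 0  1  2  3  3  3  3  4
  i=5: 0  1  2  3  3  4  4  5
  i=6: 0  1  2  3  4  5  5  6
  i=7: 1  2  3  4  5  6  6  7
  i=8: 1  2  3  4  5  6  7  8

so w = (4, 2, 8, 3, 6, 5, 1, 7).

5 SE-corners of the 13-cell Rothe diagram give Ess(w):

[(1, 3, 0), (3, 3, 1), (3, 7, 2), (5, 5, 3), (6, 1, 0)]


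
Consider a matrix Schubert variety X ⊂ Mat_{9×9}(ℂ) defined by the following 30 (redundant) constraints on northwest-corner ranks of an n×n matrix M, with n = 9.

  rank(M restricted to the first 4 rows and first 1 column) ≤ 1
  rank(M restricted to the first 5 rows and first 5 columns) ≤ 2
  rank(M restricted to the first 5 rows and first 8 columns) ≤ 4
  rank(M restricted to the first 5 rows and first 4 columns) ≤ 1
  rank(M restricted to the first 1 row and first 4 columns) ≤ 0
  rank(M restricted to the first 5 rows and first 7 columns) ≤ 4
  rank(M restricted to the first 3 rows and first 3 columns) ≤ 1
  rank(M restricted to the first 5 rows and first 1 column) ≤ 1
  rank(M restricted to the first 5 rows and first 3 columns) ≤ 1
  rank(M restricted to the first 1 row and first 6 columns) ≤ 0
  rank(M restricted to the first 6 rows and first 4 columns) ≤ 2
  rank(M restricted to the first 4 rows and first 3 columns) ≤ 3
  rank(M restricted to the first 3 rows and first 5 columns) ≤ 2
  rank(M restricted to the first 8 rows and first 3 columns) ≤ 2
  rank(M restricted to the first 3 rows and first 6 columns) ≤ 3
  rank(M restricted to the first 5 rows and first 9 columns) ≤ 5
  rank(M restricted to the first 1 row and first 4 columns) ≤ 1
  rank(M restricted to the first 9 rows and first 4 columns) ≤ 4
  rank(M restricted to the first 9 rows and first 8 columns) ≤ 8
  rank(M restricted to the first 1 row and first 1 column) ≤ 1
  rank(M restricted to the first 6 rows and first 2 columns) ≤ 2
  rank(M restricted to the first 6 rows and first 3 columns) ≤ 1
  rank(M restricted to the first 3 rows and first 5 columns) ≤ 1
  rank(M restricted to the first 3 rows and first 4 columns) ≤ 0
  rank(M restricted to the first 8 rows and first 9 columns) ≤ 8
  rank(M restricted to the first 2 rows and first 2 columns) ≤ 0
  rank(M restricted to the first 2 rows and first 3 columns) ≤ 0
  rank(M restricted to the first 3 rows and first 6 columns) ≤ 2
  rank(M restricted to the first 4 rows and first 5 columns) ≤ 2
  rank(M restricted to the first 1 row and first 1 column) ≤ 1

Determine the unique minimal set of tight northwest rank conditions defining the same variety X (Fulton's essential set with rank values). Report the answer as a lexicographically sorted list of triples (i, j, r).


The tightest implied rank at each (i,j), from the 30 conditions:

  i=1: 0  0  0  0  0  0  1  1  1
  i=2: 0  0  0  0  1  1  2  2  2
  i=3: 0  0  0  0  1  2  3  3  3
  i=4: 1  1  1  1  2  3  4  4  4
  i=5: 1  1  1  1  2  3  4  4  5
  i=6: 1  1  1  2  3  4  5  5  6
  i=7: 1  2  2  3  4  5  6  6  7
  i=8: 1  2  2  3  4  5  6  7  8
  i=9: 1  2  3  4  5  6  7  8  9

reading off 1-entries of Δ²R: w = (7, 5, 6, 1, 9, 4, 2, 8, 3).

Rothe diagram D(w) (21 cells), 6 SE-corners (essential conditions):

[(1, 6, 0), (3, 4, 0), (5, 4, 1), (5, 8, 4), (6, 3, 1), (8, 3, 2)]


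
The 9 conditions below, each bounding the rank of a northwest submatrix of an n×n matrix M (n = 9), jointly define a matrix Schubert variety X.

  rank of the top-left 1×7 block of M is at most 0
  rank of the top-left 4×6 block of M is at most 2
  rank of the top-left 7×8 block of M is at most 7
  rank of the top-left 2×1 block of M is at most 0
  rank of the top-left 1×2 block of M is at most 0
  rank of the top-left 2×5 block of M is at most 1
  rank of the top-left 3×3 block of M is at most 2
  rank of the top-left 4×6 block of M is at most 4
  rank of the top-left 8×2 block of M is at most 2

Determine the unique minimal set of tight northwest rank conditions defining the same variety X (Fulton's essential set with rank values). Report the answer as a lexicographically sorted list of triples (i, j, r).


Rank table r_w(9×9) implied by the 9 constraints:

  i=1: 0 | 0 | 0 | 0 | 0 | 0 | 0 | 1 | 1
  i=2: 0 | 1 | 1 | 1 | 1 | 1 | 1 | 2 | 2
  i=3: 1 | 2 | 2 | 2 | 2 | 2 | 2 | 3 | 3
  i=4: 1 | 2 | 2 | 2 | 2 | 2 | 3 | 4 | 4
  i=5: 1 | 2 | 3 | 3 | 3 | 3 | 4 | 5 | 5
  i=6: 1 | 2 | 3 | 4 | 4 | 4 | 5 | 6 | 6
  i=7: 1 | 2 | 3 | 4 | 5 | 5 | 6 | 7 | 7
  i=8: 1 | 2 | 3 | 4 | 5 | 6 | 7 | 8 | 8
  i=9: 1 | 2 | 3 | 4 | 5 | 6 | 7 | 8 | 9

giving w = (8, 2, 1, 7, 3, 4, 5, 6, 9) via Δ²R.

3 SE-corners of the 12-cell Rothe diagram give Ess(w):

[(1, 7, 0), (2, 1, 0), (4, 6, 2)]


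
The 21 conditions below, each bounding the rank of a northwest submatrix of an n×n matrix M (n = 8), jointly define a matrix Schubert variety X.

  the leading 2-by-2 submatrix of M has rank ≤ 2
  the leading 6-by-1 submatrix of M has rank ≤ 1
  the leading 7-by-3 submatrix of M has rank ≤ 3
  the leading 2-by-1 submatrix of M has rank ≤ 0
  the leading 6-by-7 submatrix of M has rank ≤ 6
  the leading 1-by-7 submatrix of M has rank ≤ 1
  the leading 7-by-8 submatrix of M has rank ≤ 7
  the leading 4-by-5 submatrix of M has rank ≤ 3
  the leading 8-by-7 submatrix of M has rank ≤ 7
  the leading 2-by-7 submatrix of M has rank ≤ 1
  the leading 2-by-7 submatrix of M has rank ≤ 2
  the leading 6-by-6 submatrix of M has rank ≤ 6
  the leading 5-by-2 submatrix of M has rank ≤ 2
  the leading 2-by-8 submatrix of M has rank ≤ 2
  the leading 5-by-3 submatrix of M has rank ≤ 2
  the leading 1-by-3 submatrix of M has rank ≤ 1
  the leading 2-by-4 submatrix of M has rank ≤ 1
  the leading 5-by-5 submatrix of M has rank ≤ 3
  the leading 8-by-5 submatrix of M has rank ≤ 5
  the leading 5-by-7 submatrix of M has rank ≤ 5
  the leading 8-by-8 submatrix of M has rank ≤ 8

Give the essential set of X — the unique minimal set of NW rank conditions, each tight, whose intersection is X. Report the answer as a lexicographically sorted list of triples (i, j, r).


Rank table r_w(8×8) implied by the 21 constraints:

  i=1: 0, 1, 1, 1, 1, 1, 1, 1
  i=2: 0, 1, 1, 1, 1, 1, 1, 2
  i=3: 1, 2, 2, 2, 2, 2, 2, 3
  i=4: 1, 2, 2, 3, 3, 3, 3, 4
  i=5: 1, 2, 2, 3, 3, 4, 4, 5
  i=6: 1, 2, 3, 4, 4, 5, 5, 6
  i=7: 1, 2, 3, 4, 5, 6, 6, 7
  i=8: 1, 2, 3, 4, 5, 6, 7, 8

reading off 1-entries of Δ²R: w = (2, 8, 1, 4, 6, 3, 5, 7).

|D(w)|=10, |Ess(w)|=4:

[(2, 1, 0), (2, 7, 1), (5, 3, 2), (5, 5, 3)]


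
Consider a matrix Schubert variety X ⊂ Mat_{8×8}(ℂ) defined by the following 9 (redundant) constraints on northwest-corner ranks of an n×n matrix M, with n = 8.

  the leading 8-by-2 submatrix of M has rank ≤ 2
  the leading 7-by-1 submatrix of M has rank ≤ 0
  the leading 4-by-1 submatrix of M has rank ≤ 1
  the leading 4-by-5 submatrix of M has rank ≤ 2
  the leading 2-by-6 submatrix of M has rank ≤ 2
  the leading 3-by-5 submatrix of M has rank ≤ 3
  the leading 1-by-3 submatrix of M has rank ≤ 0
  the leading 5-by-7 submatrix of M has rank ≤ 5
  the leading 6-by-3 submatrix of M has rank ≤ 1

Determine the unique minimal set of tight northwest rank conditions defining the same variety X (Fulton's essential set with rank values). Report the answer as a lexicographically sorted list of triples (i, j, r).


The tightest implied rank at each (i,j), from the 9 conditions:

  R[1]: 0, 0, 0, 1, 1, 1, 1, 1
  R[2]: 0, 1, 1, 2, 2, 2, 2, 2
  R[3]: 0, 1, 1, 2, 2, 3, 3, 3
  R[4]: 0, 1, 1, 2, 2, 3, 4, 4
  R[5]: 0, 1, 1, 2, 3, 4, 5, 5
  R[6]: 0, 1, 1, 2, 3, 4, 5, 6
  R[7]: 0, 1, 2, 3, 4, 5, 6, 7
  R[8]: 1, 2, 3, 4, 5, 6, 7, 8

so w = (4, 2, 6, 7, 5, 8, 3, 1).

D(w) has 15 cells with 4 SE-corners; essential set:

[(1, 3, 0), (4, 5, 2), (6, 3, 1), (7, 1, 0)]


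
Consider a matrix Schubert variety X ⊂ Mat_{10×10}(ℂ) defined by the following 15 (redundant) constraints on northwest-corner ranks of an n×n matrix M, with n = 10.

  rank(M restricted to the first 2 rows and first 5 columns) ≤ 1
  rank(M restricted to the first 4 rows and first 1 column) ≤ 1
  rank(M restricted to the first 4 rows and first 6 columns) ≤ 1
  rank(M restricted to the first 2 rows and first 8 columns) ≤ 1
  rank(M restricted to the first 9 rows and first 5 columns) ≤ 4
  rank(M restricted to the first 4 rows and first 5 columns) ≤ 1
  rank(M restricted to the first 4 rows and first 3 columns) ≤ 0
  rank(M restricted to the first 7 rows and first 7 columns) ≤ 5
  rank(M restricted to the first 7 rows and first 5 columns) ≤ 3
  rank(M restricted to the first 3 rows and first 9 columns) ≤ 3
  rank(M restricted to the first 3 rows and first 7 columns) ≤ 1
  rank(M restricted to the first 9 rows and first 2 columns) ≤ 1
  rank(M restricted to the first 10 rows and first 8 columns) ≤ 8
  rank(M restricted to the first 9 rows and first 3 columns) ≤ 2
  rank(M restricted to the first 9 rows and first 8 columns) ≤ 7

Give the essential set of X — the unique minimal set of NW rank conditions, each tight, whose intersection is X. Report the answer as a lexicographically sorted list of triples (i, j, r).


Reconstructing r_w from the 15 given conditions:

  i=1: 0 0 0 1 1 1 1 1 1 1
  i=2: 0 0 0 1 1 1 1 1 2 2
  i=3: 0 0 0 1 1 1 1 2 3 3
  i=4: 0 0 0 1 1 1 2 3 4 4
  i=5: 1 1 1 2 2 2 3 4 5 5
  i=6: 1 1 2 3 3 3 4 5 6 6
  i=7: 1 1 2 3 3 4 5 6 7 7
  i=8: 1 1 2 3 4 5 6 7 8 8
  i=9: 1 1 2 3 4 5 6 7 8 9
  i=10: 1 2 3 4 5 6 7 8 9 10

so w = (4, 9, 8, 7, 1, 3, 6, 5, 10, 2).

6 SE-corners of the 26-cell Rothe diagram give Ess(w):

[(2, 8, 1), (3, 7, 1), (4, 3, 0), (4, 6, 1), (7, 5, 3), (9, 2, 1)]


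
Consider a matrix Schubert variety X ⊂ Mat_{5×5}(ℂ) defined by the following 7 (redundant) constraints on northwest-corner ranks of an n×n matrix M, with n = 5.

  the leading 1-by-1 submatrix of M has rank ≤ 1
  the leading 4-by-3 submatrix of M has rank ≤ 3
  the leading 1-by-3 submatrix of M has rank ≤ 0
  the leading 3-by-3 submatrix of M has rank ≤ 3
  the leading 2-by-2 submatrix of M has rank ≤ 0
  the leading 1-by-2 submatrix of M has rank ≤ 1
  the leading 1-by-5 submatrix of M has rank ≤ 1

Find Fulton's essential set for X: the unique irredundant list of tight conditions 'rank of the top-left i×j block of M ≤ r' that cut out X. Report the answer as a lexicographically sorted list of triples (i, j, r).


Recovering R(i,j) via the rank-extension bound from the 7 conditions:

  row 1: 0, 0, 0, 1, 1
  row 2: 0, 0, 1, 2, 2
  row 3: 1, 1, 2, 3, 3
  row 4: 1, 2, 3, 4, 4
  row 5: 1, 2, 3, 4, 5

giving w = (4, 3, 1, 2, 5) via Δ²R.

|D(w)|=5, |Ess(w)|=2:

[(1, 3, 0), (2, 2, 0)]


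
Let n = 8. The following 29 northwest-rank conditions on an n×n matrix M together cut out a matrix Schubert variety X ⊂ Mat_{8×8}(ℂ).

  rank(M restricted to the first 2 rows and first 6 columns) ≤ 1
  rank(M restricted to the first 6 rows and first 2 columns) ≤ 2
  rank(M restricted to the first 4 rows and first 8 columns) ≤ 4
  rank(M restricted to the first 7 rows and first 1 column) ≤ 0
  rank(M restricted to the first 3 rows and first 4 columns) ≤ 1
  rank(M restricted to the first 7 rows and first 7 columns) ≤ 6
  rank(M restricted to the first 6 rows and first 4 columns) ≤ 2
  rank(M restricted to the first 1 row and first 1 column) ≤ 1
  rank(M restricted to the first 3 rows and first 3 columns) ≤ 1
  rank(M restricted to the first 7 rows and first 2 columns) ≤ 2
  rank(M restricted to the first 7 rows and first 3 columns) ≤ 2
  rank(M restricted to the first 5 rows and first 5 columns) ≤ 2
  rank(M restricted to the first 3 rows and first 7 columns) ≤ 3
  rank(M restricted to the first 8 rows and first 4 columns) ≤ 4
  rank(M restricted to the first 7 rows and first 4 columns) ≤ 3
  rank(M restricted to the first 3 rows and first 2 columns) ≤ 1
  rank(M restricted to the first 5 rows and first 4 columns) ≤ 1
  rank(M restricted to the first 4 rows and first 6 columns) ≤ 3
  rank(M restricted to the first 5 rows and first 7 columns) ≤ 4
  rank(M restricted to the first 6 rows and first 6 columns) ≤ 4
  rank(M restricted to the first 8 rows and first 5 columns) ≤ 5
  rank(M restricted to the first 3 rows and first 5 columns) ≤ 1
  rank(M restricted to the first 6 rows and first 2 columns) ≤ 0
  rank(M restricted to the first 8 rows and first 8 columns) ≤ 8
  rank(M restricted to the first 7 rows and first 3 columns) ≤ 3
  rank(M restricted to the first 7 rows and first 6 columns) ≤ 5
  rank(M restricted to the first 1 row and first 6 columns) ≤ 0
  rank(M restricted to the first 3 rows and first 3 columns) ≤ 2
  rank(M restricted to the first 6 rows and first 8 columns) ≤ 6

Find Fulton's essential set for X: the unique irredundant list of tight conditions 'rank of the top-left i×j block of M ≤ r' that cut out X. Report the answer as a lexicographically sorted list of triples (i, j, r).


Rank table r_w(8×8) implied by the 29 constraints:

  R[1]: 0 | 0 | 0 | 0 | 0 | 0 | 1 | 1
  R[2]: 0 | 0 | 1 | 1 | 1 | 1 | 2 | 2
  R[3]: 0 | 0 | 1 | 1 | 1 | 2 | 3 | 3
  R[4]: 0 | 0 | 1 | 1 | 2 | 3 | 4 | 4
  R[5]: 0 | 0 | 1 | 1 | 2 | 3 | 4 | 5
  R[6]: 0 | 0 | 1 | 2 | 3 | 4 | 5 | 6
  R[7]: 0 | 1 | 2 | 3 | 4 | 5 | 6 | 7
  R[8]: 1 | 2 | 3 | 4 | 5 | 6 | 7 | 8

second differences of R give the permutation w = (7, 3, 6, 5, 8, 4, 2, 1).

Rothe diagram D(w) (21 cells), 5 SE-corners (essential conditions):

[(1, 6, 0), (3, 5, 1), (5, 4, 1), (6, 2, 0), (7, 1, 0)]


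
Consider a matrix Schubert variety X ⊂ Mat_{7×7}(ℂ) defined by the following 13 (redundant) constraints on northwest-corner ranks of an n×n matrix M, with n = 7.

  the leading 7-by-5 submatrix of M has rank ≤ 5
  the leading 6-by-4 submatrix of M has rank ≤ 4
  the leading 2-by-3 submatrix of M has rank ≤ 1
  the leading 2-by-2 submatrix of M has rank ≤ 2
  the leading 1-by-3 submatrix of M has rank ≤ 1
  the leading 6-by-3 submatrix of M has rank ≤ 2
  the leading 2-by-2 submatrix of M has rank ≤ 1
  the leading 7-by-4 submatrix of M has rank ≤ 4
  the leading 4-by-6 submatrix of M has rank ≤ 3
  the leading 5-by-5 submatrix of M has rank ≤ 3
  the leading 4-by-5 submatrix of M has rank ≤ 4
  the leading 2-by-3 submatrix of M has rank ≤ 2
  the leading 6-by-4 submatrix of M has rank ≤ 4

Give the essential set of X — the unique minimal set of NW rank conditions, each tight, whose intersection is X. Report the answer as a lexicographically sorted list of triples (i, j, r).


The tightest implied rank at each (i,j), from the 13 conditions:

  row 1: 1, 1, 1, 1, 1, 1, 1
  row 2: 1, 1, 1, 2, 2, 2, 2
  row 3: 1, 2, 2, 3, 3, 3, 3
  row 4: 1, 2, 2, 3, 3, 3, 4
  row 5: 1, 2, 2, 3, 3, 4, 5
  row 6: 1, 2, 2, 3, 4, 5, 6
  row 7: 1, 2, 3, 4, 5, 6, 7

second differences of R give the permutation w = (1, 4, 2, 7, 6, 5, 3).

4 SE-corners of the 8-cell Rothe diagram give Ess(w):

[(2, 3, 1), (4, 6, 3), (5, 5, 3), (6, 3, 2)]


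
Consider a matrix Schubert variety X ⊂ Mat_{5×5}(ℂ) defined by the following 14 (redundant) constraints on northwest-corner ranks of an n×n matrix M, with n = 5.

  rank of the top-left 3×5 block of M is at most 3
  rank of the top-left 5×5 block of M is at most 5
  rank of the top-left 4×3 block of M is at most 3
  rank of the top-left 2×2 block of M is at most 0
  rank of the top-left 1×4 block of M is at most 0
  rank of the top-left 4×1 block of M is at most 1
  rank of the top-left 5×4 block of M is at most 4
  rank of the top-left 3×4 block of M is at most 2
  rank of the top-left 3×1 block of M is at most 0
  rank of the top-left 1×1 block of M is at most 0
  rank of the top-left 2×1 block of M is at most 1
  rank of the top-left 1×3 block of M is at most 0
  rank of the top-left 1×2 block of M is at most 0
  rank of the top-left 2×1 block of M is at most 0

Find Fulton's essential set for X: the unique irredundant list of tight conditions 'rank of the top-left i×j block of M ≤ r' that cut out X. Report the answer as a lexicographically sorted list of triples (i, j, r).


Recovering R(i,j) via the rank-extension bound from the 14 conditions:

  i=1: 0 0 0 0 1
  i=2: 0 0 1 1 2
  i=3: 0 1 2 2 3
  i=4: 1 2 3 3 4
  i=5: 1 2 3 4 5

the unique w with this rank table is (5, 3, 2, 1, 4).

3 SE-corners of the 7-cell Rothe diagram give Ess(w):

[(1, 4, 0), (2, 2, 0), (3, 1, 0)]


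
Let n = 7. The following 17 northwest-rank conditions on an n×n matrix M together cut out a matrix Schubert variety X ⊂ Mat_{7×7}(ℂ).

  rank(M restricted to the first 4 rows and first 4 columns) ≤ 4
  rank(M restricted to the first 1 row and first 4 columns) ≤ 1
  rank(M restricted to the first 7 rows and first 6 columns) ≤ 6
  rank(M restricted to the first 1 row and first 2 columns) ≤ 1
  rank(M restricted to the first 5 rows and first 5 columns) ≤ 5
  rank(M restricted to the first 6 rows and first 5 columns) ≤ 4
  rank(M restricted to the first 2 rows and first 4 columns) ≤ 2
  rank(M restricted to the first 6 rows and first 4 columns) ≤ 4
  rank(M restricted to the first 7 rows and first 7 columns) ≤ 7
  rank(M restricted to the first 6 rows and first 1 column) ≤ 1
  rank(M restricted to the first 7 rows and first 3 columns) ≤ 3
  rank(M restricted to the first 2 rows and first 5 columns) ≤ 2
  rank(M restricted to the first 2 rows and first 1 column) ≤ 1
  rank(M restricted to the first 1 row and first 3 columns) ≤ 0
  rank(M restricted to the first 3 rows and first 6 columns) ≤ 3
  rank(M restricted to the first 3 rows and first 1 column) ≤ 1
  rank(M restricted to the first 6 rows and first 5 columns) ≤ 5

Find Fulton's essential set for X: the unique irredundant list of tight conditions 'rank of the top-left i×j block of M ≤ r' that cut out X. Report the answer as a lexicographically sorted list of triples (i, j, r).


The tightest implied rank at each (i,j), from the 17 conditions:

  row 1: 0 0 0 1 1 1 1
  row 2: 1 1 1 2 2 2 2
  row 3: 1 2 2 3 3 3 3
  row 4: 1 2 3 4 4 4 4
  row 5: 1 2 3 4 4 5 5
  row 6: 1 2 3 4 4 5 6
  row 7: 1 2 3 4 5 6 7

giving w = (4, 1, 2, 3, 6, 7, 5) via Δ²R.

ℓ(w)=5; the 2 essential cells (i,j,r):

[(1, 3, 0), (6, 5, 4)]


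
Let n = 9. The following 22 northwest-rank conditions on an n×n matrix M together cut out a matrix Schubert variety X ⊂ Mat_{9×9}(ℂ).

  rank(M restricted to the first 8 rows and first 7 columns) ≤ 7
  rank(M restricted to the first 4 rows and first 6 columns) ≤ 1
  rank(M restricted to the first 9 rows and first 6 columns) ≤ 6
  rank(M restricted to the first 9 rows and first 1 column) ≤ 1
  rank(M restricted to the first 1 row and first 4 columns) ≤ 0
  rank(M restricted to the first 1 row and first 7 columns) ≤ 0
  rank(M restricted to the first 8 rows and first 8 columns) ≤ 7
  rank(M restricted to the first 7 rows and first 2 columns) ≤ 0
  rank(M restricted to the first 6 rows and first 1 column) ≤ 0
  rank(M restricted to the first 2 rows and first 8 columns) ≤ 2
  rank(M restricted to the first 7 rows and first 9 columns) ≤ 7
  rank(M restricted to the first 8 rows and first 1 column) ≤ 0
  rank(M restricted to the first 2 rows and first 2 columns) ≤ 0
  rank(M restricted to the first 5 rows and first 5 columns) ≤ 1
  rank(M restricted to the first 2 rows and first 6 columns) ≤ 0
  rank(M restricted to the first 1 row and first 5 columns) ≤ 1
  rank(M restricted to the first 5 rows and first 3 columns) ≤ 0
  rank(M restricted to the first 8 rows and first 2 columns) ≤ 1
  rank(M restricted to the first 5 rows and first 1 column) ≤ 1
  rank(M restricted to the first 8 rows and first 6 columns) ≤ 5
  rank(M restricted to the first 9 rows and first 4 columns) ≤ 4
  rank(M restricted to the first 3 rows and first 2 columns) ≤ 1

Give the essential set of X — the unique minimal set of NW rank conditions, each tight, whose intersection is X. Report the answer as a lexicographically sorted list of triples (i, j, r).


Propagating the 22 rank bounds to every northwest block:

  R[1]: 0, 0, 0, 0, 0, 0, 0, 1, 1
  R[2]: 0, 0, 0, 0, 0, 0, 1, 2, 2
  R[3]: 0, 0, 0, 1, 1, 1, 2, 3, 3
  R[4]: 0, 0, 0, 1, 1, 1, 2, 3, 4
  R[5]: 0, 0, 0, 1, 1, 2, 3, 4, 5
  R[6]: 0, 0, 1, 2, 2, 3, 4, 5, 6
  R[7]: 0, 0, 1, 2, 3, 4, 5, 6, 7
  R[8]: 0, 1, 2, 3, 4, 5, 6, 7, 8
  R[9]: 1, 2, 3, 4, 5, 6, 7, 8, 9

second differences of R give the permutation w = (8, 7, 4, 9, 6, 3, 5, 2, 1).

D(w) has 30 cells with 7 SE-corners; essential set:

[(1, 7, 0), (2, 6, 0), (4, 6, 1), (5, 3, 0), (5, 5, 1), (7, 2, 0), (8, 1, 0)]
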